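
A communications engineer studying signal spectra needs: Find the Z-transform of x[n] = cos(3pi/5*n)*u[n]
Z{cos(w0 * n) * u[n]}=z(z - cos(w0))/(z^2-2z * cos(w0)+1)
With w0=3pi/5: X(z)=z(z - cos(3pi/5))/(z^2-2z * cos(3pi/5)+1)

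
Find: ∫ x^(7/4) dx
Power rule: ∫ x^(7/4) dx = x^(11/4)/(11/4)+C

Answer: (4/11)·x^(11/4)+C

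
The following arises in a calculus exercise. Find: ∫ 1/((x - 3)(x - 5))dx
Partial fractions: 1/((x-3)(x-5))=A/(x-3) + B/(x-5)
A=-1/2, B=1/2
∫ [-1/2· 1/(x-3) + 1/2· 1/(x-5)] dx
=(1/2)[ln|x-5| - ln|x-3|] + C

Answer: (1/2)·ln|(x-5)/(x-3)| + C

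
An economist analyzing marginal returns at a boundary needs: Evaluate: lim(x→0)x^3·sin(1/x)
Squeeze theorem: -|x^3| ≤ x^3·sin(1/x) ≤ |x^3|
Since x^3 → 0 as x → 0, by squeeze theorem the limit is 0

Answer: 0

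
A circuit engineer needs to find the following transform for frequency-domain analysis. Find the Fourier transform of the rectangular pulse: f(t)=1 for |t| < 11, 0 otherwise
F(omega)=integral from -11 to 11 of e^(-j * omega * t) dt
=2 * sin(11 * omega)/omega=22 * sinc(11 * omega/pi)

Answer: 2 * sin(11 * omega)/omega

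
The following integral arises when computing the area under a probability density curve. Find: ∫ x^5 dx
Using power rule: ∫ x^5 dx=1/6 x^6+C=(1/6)x^6+C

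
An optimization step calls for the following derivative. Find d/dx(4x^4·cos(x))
Product rule: (fg)' = f'g+fg'
f = 4x^4, f' = 16x^3
g = cos(x), g' = -sin(x)

Answer: 16x^3·cos(x)-4x^4·sin(x)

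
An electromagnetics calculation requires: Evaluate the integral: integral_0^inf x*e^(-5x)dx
This is a Gamma integral. Substitute u=5x (du=5 dx):
integral_0^inf x * e^(-5x) dx=(1/5^2) integral_0^inf u^1 * e^(-u) du
=Gamma(2)/5^2=1!/5^2=1/25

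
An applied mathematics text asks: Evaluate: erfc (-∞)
erfc(x)=1 - erf(x); erfc(-∞)=1 - erf(-∞)=1 - (-1)=2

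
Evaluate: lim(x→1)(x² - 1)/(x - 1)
Factor: (x² - 1)=(x-1)(x+1)
Cancel (x-1): lim(x→1) (x+1)=2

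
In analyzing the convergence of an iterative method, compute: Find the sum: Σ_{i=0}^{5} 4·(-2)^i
Geometric series: S = a(1 - r^n)/(1 - r)
a = 4, r = -2, n = 6
S = 4(1-64)/3 = -84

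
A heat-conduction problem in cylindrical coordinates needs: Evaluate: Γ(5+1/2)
Γ(n + 1/2) = (2n)!√π/(4^n·n!)
= 3628800√π/(1024·120) = (945/32)·√π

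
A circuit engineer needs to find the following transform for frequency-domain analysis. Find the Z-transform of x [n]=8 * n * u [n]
Z{n * u[n]} = z/(z-1)^2
By linearity: Z{8 * n * u[n]} = 8z/(z-1)^2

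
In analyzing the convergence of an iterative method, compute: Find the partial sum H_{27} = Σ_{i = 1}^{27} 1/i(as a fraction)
H_27=1+1/2+1/3+...+1/27
=312536252003/80313433200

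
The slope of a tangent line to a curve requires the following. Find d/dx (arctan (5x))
d/dx[arctan(u)] = u'/(1 + u²), u = 5x, u' = 5

Answer: 5/(1 + 25x²)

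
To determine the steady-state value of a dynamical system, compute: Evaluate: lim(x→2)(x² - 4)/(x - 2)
Factor: (x² - 4)=(x-2)(x+2)
Cancel (x-2): lim(x→2) (x+2)=4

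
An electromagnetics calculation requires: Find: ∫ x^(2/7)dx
Power rule: ∫ x^(2/7) dx=x^(9/7)/(9/7) + C

Answer: (7/9)·x^(9/7) + C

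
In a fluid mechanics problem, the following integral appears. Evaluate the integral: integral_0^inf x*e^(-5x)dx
This is a Gamma integral. Substitute u = 5x (du = 5 dx):
integral_0^inf x*e^(-5x) dx = (1/5^2) integral_0^inf u^1*e^(-u) du
= Gamma(2)/5^2 = 1!/5^2 = 1/25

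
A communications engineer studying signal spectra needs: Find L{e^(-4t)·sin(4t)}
First shifting: L{e^(at)f(t)} = F(s-a)
L{sin(4t)} = 4/(s²+16)
Shift: 4/((s+4)²+16)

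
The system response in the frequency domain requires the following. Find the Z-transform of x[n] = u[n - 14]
Using the time-shift property: Z{u[n-14]} = z^(-14)*z/(z-1)
= z^(-13)/(z-1)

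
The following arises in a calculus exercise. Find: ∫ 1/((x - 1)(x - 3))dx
Partial fractions: 1/((x-1)(x-3)) = A/(x-1)+B/(x-3)
A = -1/2, B = 1/2
∫ [-1/2· 1/(x-1)+1/2· 1/(x-3)] dx
= (1/2)[ln|x-3| - ln|x-1|]+C

Answer: (1/2)·ln|(x-3)/(x-1)|+C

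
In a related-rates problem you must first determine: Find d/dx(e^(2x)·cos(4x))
Product rule: (fg)' = f'g + fg'
f = e^(2x), f' = 2·e^(2x)
g = cos(4x), g' = -4·sin(4x)

Answer: 2·e^(2x)·cos(4x) - 4·e^(2x)·sin(4x)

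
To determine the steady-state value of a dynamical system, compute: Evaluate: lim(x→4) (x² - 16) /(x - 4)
Factor: (x² - 16) = (x-4)(x+4)
Cancel (x-4): lim(x→4) (x+4) = 8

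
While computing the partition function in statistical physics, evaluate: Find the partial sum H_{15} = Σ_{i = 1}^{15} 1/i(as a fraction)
H_15=1 + 1/2 + 1/3 + ... + 1/15
=1195757/360360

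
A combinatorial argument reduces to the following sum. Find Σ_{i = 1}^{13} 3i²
= 3·n(n+1)(2n+1)/6 = 3·13·14·27/6 = 2457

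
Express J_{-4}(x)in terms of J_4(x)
For integer n: J_{-n}(x) = (-1)^n J_n(x)
With n = 4: J_{-4}(x) = (-1)^4 J_4(x) = J_4(x)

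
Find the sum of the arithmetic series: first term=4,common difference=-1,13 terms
Last term: a_n=4 + (13 - 1)·-1=-8
Sum=n(a_1 + a_n)/2=13(4 + (-8))/2=-26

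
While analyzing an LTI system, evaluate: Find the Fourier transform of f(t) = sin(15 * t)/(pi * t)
sin(W * t)/(pi * t) = (W/pi) * sinc(W * t/pi) is the impulse response of the ideal low-pass filter with cutoff W (here W = 15).
Its Fourier transform is a rectangular function:
F(omega) = 1 for |omega| < 15, 0 otherwise

Answer: rect(omega/30) [i.e., 1 for |omega| < 15, 0 otherwise]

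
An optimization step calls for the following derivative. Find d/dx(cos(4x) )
Chain rule: d/dx[cos(u)]=-sin(u)·u' where u=4x
u'=4

Answer: -4·sin(4x)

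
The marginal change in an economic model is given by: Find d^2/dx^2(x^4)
Apply power rule 2 times:
d^1: 4x^3
d^2: 12x^2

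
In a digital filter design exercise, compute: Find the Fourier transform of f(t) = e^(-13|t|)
Using the standard pair: F{e^(-a|t|)} = 2a/(a^2+omega^2)
With a = 13: F(omega) = 26/(169+omega^2)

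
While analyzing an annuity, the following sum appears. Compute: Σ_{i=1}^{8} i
Using formula: Σ i^1=n(n+1)/2=8·9/2=36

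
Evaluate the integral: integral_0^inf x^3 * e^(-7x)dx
This is a Gamma integral. Substitute u=7x (du=7 dx):
integral_0^inf x^3 * e^(-7x) dx=(1/7^4) integral_0^inf u^3 * e^(-u) du
=Gamma(4)/7^4=3!/7^4=6/2401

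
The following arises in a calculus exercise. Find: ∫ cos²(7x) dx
Using identity cos²(u) = (1+cos(2u))/2:
∫ (1+cos(14x))/2 dx = x/2+sin(14x)/28+C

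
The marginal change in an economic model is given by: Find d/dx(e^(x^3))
Chain rule: d/dx[e^u] = e^u · u' where u = x^3
u' = 3x^2

Answer: 3x^2·e^(x^3)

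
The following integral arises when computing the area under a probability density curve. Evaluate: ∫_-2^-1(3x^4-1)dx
Step 1: Find antiderivative F(x)=(3/5)x^5 - x
Step 2: F(-1) - F(-2)=2/5 - (-86/5)=88/5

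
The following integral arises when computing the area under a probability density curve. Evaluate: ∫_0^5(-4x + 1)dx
Step 1: Find antiderivative F(x)=-2x^2+x
Step 2: F(5) - F(0)=-45 - (0)=-45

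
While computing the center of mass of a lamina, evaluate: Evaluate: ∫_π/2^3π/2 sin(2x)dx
Antiderivative: -cos(2x)/2
Evaluate at bounds: [-cos(2·3π/2)/2] - [-cos(2·π/2)/2]
=(-(-1)+(-1))/2=0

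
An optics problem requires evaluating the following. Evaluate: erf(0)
erf(0)=0 (error function is odd and erf(0)=0 by definition)

Answer: 0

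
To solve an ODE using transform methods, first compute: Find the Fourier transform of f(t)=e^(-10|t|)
Using the standard pair: F{e^(-a|t|)}=2a/(a^2+omega^2)
With a=10: F(omega)=20/(100+omega^2)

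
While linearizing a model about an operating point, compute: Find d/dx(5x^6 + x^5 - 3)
Power rule: d/dx(ax^n) = n·a·x^(n-1)
Term by term: 30·x^5 + 5·x^4

Answer: 30x^5 + 5x^4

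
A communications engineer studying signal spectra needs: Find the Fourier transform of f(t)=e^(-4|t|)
Using the standard pair: F{e^(-a|t|)}=2a/(a^2+omega^2)
With a=4: F(omega)=8/(16+omega^2)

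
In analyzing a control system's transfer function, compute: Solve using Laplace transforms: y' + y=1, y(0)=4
Take L of both sides: sY(s)-4+Y(s) = 1/s
Y(s)(s+1) = 1/s+4
Y(s) = 1/(s(s+1))+4/(s+1)
Partial fractions: 1/(s(s+1)) = 1/s - 1/(s+1)
So Y(s) = 1/s+3/(s+1)
Inverse transform (L^(-1){1/s} = 1, L^(-1){1/(s+1)} = e^(-t)):

Answer: y(t) = 1+3·e^(-t)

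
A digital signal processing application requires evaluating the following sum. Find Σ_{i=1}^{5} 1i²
= 1·n(n + 1)(2n + 1)/6 = 1·5·6·11/6 = 55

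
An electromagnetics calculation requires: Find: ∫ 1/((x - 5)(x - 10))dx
Partial fractions: 1/((x-5)(x-10)) = A/(x-5) + B/(x-10)
A = -1/5, B = 1/5
∫ [-1/5· 1/(x-5) + 1/5· 1/(x-10)] dx
= (1/5)[ln|x-10| - ln|x-5|] + C

Answer: (1/5)·ln|(x-10)/(x-5)| + C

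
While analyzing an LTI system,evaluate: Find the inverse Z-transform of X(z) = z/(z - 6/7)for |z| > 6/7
Standard pair: z/(z-a) <-> a^n*u[n] for causal signals
With a = 6/7: x[n] = (6/7)^n*u[n]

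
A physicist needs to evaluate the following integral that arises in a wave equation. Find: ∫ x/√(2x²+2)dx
Let u = 2x²+2, du = 4x dx
∫ (1/4)·u^(-1/2) du = √u/2+C

Answer: √(2x²+2)/2+C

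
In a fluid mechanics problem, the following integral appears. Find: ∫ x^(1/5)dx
Power rule: ∫ x^(1/5) dx = x^(6/5)/(6/5)+C

Answer: (5/6)·x^(6/5)+C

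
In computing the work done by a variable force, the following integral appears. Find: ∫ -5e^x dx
Since d/dx[e^x]=+e^x, we get -5e^x+C

Answer: -5e^x+C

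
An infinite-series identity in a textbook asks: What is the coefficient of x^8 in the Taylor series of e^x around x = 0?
Taylor series of e^x=Σ x^n/n!
Coefficient of x^8=1/8!=1/40320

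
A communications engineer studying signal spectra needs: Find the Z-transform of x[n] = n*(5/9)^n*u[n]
Using the property Z{n*a^n*u[n]}=az/(z-a)^2
With a=5/9: X(z)=(5/9)z/(z - 5/9)^2, |z| > 5/9

Answer: (5/9)z/(z - 5/9)^2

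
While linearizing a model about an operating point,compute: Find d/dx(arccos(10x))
d/dx[arccos(u)] = -u'/√(1-u²), u = 10x, u' = 10

Answer: -10/√(1 - 100x²)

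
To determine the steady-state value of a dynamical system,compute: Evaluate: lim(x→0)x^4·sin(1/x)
Squeeze theorem: -|x^4| ≤ x^4·sin(1/x) ≤ |x^4|
Since x^4 → 0 as x → 0, by squeeze theorem the limit is 0

Answer: 0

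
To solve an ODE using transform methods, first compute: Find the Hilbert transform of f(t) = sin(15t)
The Hilbert transform shifts each frequency component by -pi/2.
H{sin(wt)} = -cos(wt)
With w = 15: H{sin(15t)} = -cos(15t)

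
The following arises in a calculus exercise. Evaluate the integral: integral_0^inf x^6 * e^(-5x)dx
This is a Gamma integral. Substitute u = 5x (du = 5 dx):
integral_0^inf x^6 * e^(-5x) dx = (1/5^7) integral_0^inf u^6 * e^(-u) du
= Gamma(7)/5^7 = 6!/5^7 = 720/78125

Answer: 144/15625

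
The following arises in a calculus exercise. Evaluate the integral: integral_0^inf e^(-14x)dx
integral_0^inf e^(-14x) dx=[-1/14 * e^(-14x)]_0^inf
=0 - (-1/14)=1/14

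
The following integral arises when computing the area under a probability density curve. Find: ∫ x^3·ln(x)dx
By parts: u = ln(x), dv = x^3 dx
du = 1/x dx, v = x^4/4
= x^4·ln(x)/4 - ∫ x^3/4 dx
= x^4·ln(x)/4 - x^4/16+C

Answer: x^4(ln(x)/4-1/16)+C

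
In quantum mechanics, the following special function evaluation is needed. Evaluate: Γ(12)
Γ(n) = (n-1)! for positive integers
Γ(12) = 11! = 39916800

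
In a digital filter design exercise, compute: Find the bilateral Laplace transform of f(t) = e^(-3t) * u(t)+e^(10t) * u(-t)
For e^(-3t)*u(t): L = 1/(s + 3), Re(s) > -3
For e^(10t)*u(-t): L = -1/(s-10), Re(s) < 10
Combined: F(s) = 1/(s + 3) - 1/(s-10), -3 < Re(s) < 10

Answer: 1/(s + 3) - 1/(s-10), ROC: -3 < Re(s) < 10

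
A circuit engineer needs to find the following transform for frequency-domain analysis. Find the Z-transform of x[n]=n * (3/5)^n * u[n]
Using the property Z{n * a^n * u[n]} = az/(z-a)^2
With a = 3/5: X(z) = (3/5)z/(z - 3/5)^2, |z| > 3/5

Answer: (3/5)z/(z - 3/5)^2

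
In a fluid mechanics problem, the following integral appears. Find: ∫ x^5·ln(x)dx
By parts: u=ln(x), dv=x^5 dx
du=1/x dx, v=x^6/6
=x^6·ln(x)/6 - ∫ x^5/6 dx
=x^6·ln(x)/6 - x^6/36+C

Answer: x^6(ln(x)/6-1/36)+C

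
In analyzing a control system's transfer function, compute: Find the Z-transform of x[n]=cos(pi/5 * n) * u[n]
Z{cos(w0*n)*u[n]}=z(z - cos(w0))/(z^2 - 2z*cos(w0) + 1)
With w0=pi/5: X(z)=z(z - cos(pi/5))/(z^2 - 2z*cos(pi/5) + 1)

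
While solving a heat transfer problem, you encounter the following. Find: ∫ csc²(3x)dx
Since d/dx[-cot(3x)]=3csc²(3x), integral=-cot(3x)/3 + C

Answer: (-1/3)cot(3x) + C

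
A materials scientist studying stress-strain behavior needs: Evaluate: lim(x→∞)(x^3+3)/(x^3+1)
Divide numerator and denominator by x^3:
lim (1+3/x^3)/(1+1/x^3)=1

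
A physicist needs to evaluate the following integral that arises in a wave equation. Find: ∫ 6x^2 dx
Using power rule: ∫ 6x^2 dx = 6/3 x^3+C = 2x^3+C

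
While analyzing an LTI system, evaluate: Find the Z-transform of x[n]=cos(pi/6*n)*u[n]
Z{cos(w0 * n) * u[n]}=z(z - cos(w0))/(z^2 - 2z * cos(w0) + 1)
With w0=pi/6: X(z)=z(z - cos(pi/6))/(z^2 - 2z * cos(pi/6) + 1)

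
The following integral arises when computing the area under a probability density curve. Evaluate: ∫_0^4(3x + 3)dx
Step 1: Find antiderivative F(x) = (3/2)x^2 + 3x
Step 2: F(4) - F(0) = 36 - (0) = 36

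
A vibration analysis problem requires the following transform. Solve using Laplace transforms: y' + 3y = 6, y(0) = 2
Take L of both sides: sY(s) - 2 + 3Y(s)=6/s
Y(s)(s + 3)=6/s + 2
Y(s)=6/(s(s + 3)) + 2/(s + 3)
Partial fractions: 6/(s(s + 3))=2/s - 2/(s + 3)
So Y(s)=2/s
Inverse transform (L^(-1){1/s}=1, L^(-1){1/(s + 3)}=e^(-3t)):

Answer: y(t)=2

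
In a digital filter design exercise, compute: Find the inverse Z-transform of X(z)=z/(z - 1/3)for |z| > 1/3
Standard pair: z/(z-a) <-> a^n*u[n] for causal signals
With a=1/3: x[n]=(1/3)^n*u[n]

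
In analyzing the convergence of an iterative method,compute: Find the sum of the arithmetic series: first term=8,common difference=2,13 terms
Last term: a_n=8 + (13 - 1)·2=32
Sum=n(a_1 + a_n)/2=13(8 + 32)/2=260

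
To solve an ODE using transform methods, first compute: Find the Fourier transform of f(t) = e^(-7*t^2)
The Fourier transform of a Gaussian e^(-a*t^2) is sqrt(pi/a)*e^(-omega^2/(4a)).
With a=7: F(omega)=sqrt(pi/7)*e^(-omega^2/28)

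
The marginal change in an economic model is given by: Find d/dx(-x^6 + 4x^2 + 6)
Power rule: d/dx(ax^n)=n·a·x^(n-1)
Term by term: -6·x^5 + 8·x

Answer: -6x^5 + 8x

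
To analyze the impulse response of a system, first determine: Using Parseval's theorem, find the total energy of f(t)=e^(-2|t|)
Parseval's theorem: E=integral |f(t)|^2 dt=(1/2pi) integral |F(omega)|^2 domega
E=integral_{-inf}^{inf} e^(-4|t|) dt=2*integral_0^inf e^(-4t) dt=2/(2*2)=1/2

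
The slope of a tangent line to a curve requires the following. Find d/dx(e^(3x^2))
Chain rule: d/dx[e^u] = e^u · u' where u = 3x^2
u' = 6x

Answer: 6x·e^(3x^2)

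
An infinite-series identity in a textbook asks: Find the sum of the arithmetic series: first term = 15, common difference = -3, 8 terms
Last term: a_n=15 + (8 - 1)·-3=-6
Sum=n(a_1 + a_n)/2=8(15 + (-6))/2=36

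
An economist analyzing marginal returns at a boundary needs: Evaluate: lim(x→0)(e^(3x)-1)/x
L'Hôpital (0/0): lim 3e^(3x)/1=3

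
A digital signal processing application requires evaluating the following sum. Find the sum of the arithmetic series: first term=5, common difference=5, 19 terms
Last term: a_n=5+(19-1)·5=95
Sum=n(a_1+a_n)/2=19(5+95)/2=950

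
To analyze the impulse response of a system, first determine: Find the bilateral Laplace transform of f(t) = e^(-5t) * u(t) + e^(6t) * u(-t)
For e^(-5t)*u(t): L=1/(s+5), Re(s) > -5
For e^(6t)*u(-t): L=-1/(s-6), Re(s) < 6
Combined: F(s)=1/(s+5)-1/(s-6), -5 < Re(s) < 6

Answer: 1/(s+5)-1/(s-6), ROC: -5 < Re(s) < 6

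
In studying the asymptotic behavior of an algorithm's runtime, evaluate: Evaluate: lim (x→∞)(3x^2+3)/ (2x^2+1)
Divide numerator and denominator by x^2:
lim (3 + 3/x^2)/(2 + 1/x^2)=3/2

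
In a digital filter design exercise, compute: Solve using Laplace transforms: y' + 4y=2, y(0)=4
Take L of both sides: sY(s) - 4 + 4Y(s)=2/s
Y(s)(s + 4)=2/s + 4
Y(s)=2/(s(s + 4)) + 4/(s + 4)
Partial fractions: 2/(s(s + 4))=(1/2)/s - (1/2)/(s + 4)
So Y(s)=(1/2)/s + (7/2)/(s + 4)
Inverse transform (L^(-1){1/s}=1, L^(-1){1/(s + 4)}=e^(-4t)):

Answer: y(t)=1/2 + (7/2)·e^(-4t)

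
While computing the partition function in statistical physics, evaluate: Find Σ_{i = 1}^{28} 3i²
= 3·n(n+1)(2n+1)/6 = 3·28·29·57/6 = 23142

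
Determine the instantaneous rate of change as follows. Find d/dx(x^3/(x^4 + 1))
Quotient rule: (f/g)'=(f'g - fg')/g²
f=x^3, f'=3x^2
g=x^4 + 1, g'=4x^3

Answer: (3x^2·(x^4 + 1) - 4x^6)/(x^4 + 1)²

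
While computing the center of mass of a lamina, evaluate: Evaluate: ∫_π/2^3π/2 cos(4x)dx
Antiderivative: sin(4x)/4
Evaluate at bounds: [sin(4·3π/2)/4] - [sin(4·π/2)/4]
= ((0) - (0))/4 = 0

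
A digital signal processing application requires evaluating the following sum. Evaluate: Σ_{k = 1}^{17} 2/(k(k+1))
Partial fractions: 2/(k(k+1))=2/k - 2/(k+1)
Telescoping sum: 2(1-1/18)=2·17/18

Answer: 17/9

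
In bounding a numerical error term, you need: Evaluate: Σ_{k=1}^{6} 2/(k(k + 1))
Partial fractions: 2/(k(k+1)) = 2/k - 2/(k+1)
Telescoping sum: 2(1-1/7) = 2·6/7

Answer: 12/7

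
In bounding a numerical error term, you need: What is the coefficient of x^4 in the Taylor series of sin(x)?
sin(x) has only odd powers. Coefficient of x^4=0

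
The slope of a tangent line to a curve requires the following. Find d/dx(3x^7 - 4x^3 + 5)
Power rule: d/dx(ax^n)=n·a·x^(n-1)
Term by term: 21·x^6 - 12·x^2

Answer: 21x^6 - 12x^2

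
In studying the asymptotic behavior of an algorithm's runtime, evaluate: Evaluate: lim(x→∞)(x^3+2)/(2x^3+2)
Divide numerator and denominator by x^3:
lim (1+2/x^3)/(2+2/x^3)=1/2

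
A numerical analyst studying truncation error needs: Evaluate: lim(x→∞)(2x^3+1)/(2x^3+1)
Divide numerator and denominator by x^3:
lim (2 + 1/x^3)/(2 + 1/x^3) = 1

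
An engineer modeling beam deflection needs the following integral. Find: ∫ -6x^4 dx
Using power rule: ∫ -6x^4 dx = -6/5 x^5 + C = (-6/5)x^5 + C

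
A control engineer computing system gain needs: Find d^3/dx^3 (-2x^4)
Apply power rule 3 times:
d^1: -8x^3
d^2: -24x^2
d^3: -48x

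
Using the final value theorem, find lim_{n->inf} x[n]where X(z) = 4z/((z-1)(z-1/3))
Final value theorem: lim x[n]=lim_{z->1} (z-1) * X(z)
(z-1) * X(z)=4z/(z-1/3)
As z->1: 4/(1 - 1/3)=4/(2/3)=6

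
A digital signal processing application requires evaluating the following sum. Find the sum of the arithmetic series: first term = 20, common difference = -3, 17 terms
Last term: a_n = 20+(17-1)·-3 = -28
Sum = n(a_1+a_n)/2 = 17(20+(-28))/2 = -68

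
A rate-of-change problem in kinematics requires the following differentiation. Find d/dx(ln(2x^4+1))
Chain rule: d/dx[ln(u)] = u'/u where u = 2x^4 + 1
u' = 8x^3

Answer: (8x^3)/(2x^4 + 1)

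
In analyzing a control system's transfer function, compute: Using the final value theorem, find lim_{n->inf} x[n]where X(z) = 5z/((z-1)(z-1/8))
Final value theorem: lim x[n]=lim_{z->1} (z-1) * X(z)
(z-1) * X(z)=5z/(z-1/8)
As z->1: 5/(1-1/8)=5/(7/8)=40/7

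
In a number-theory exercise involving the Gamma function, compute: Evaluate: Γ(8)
Γ(n) = (n-1)! for positive integers
Γ(8) = 7! = 5040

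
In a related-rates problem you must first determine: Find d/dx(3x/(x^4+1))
Quotient rule: (f/g)'=(f'g - fg')/g²
f=3x, f'=3
g=x^4+1, g'=4x^3

Answer: (3·(x^4+1)-12x^4)/(x^4+1)²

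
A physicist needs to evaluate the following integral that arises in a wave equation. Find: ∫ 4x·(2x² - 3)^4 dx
Let u = 2x² - 3, du = 4x dx
∫ u^4 du = u^5/5+C

Answer: (2x² - 3)^5/5+C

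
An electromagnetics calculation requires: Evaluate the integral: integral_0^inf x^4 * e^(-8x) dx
This is a Gamma integral. Substitute u = 8x (du = 8 dx):
integral_0^inf x^4*e^(-8x) dx = (1/8^5) integral_0^inf u^4*e^(-u) du
= Gamma(5)/8^5 = 4!/8^5 = 24/32768

Answer: 3/4096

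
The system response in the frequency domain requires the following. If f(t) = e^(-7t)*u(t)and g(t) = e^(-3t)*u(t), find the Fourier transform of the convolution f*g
By the convolution theorem: F{f*g}=F(omega)*G(omega)
F(omega)=1/(7+j*omega), G(omega)=1/(3+j*omega)
F{f*g}=1/((7+j*omega)(3+j*omega))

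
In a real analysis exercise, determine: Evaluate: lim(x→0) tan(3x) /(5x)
tan(u) ≈ u for small u:
tan(3x)/(5x) ≈ 3x/(5x)=3/5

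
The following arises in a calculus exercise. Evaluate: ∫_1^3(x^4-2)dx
Step 1: Find antiderivative F(x)=(1/5)x^5 - 2x
Step 2: F(3) - F(1)=213/5 - (-9/5)=222/5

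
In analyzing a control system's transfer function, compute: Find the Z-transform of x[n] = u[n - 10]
Using the time-shift property: Z{u[n-10]}=z^(-10)*z/(z-1)
=z^(-9)/(z-1)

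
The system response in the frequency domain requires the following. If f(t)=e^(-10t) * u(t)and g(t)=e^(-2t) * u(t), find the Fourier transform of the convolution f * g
By the convolution theorem: F{f * g} = F(omega) * G(omega)
F(omega) = 1/(10 + j * omega), G(omega) = 1/(2 + j * omega)
F{f * g} = 1/((10 + j * omega)(2 + j * omega))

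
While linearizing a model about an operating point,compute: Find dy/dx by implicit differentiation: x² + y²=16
Differentiate both sides: 2x + 2y·(dy/dx)=0
Solve: dy/dx=-2x/(2y)=-x/y

Answer: dy/dx=-x/y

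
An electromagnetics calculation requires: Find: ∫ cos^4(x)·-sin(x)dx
Let u=cos(x), du=-sin(x) dx
∫ u^4 du=u^5/5 + C

Answer: cos^5(x)/5 + C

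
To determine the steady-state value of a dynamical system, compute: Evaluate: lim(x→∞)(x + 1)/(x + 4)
Divide numerator and denominator by x:
lim (1+1/x)/(1+4/x)=1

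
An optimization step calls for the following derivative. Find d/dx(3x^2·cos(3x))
Product rule: (fg)' = f'g+fg'
f = 3x^2, f' = 6x
g = cos(3x), g' = -3·sin(3x)

Answer: 6x·cos(3x)-9x^2·sin(3x)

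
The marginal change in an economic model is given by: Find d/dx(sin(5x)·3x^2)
Product rule: (fg)' = f'g+fg'
f = sin(5x), f' = 5·cos(5x)
g = 3x^2, g' = 6x

Answer: 15·cos(5x)·x^2+6·sin(5x)·x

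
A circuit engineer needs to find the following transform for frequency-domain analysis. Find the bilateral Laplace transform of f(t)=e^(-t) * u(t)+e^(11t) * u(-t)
For e^(-t) * u(t): L = 1/(s+1), Re(s) > -1
For e^(11t) * u(-t): L = -1/(s-11), Re(s) < 11
Combined: F(s) = 1/(s+1)-1/(s-11), -1 < Re(s) < 11

Answer: 1/(s+1)-1/(s-11), ROC: -1 < Re(s) < 11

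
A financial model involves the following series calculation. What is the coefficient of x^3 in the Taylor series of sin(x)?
sin(x)=Σ (-1)^k x^(2k+1)/(2k+1)!
For x^3: (-1)^1/3!=-1/6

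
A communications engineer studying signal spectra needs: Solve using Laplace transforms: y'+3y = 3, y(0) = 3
Take L of both sides: sY(s)-3+3Y(s)=3/s
Y(s)(s+3)=3/s+3
Y(s)=3/(s(s+3))+3/(s+3)
Partial fractions: 3/(s(s+3))=1/s - 1/(s+3)
So Y(s)=1/s+2/(s+3)
Inverse transform (L^(-1){1/s}=1, L^(-1){1/(s+3)}=e^(-3t)):

Answer: y(t)=1+2·e^(-3t)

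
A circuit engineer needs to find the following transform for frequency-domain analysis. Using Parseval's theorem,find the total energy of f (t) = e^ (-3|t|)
Parseval's theorem: E=integral |f(t)|^2 dt=(1/2pi) integral |F(omega)|^2 domega
E=integral_{-inf}^{inf} e^(-6|t|) dt=2 * integral_0^inf e^(-6t) dt=2/(2 * 3)=1/3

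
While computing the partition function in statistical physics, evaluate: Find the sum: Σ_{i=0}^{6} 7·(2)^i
Geometric series: S = a(1 - r^n)/(1 - r)
a = 7, r = 2, n = 7
S = 7(1 - 128)/-1 = 889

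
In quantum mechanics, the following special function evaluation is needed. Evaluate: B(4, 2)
B(x,y) = Γ(x)Γ(y)/Γ(x+y) = (x-1)!(y-1)!/(x+y-1)!
B(4,2) = 3!·1!/5! = 1/20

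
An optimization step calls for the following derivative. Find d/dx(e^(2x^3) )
Chain rule: d/dx[e^u]=e^u · u' where u=2x^3
u'=6x^2

Answer: 6x^2·e^(2x^3)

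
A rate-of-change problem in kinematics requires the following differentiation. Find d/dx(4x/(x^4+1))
Quotient rule: (f/g)' = (f'g - fg')/g²
f = 4x, f' = 4
g = x^4+1, g' = 4x^3

Answer: (4·(x^4+1)-16x^4)/(x^4+1)²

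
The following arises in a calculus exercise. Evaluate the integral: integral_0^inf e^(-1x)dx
integral_0^inf e^(-1x) dx = [-1/1*e^(-1x)]_0^inf
= 0 - (-1/1) = 1/1

Answer: 1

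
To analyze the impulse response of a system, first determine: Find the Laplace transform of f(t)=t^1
L{t^n} = n!/s^(n + 1)
L{t^1} = 1!/s^2 = 1/s^2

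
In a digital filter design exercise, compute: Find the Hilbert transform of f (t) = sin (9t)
The Hilbert transform shifts each frequency component by -pi/2.
H{sin(wt)}=-cos(wt)
With w=9: H{sin(9t)}=-cos(9t)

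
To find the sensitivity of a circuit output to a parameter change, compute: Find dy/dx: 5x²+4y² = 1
Differentiate: 10x+8y·(dy/dx) = 0
dy/dx = -10x/(8y) = -(5/4)·(x/y)

Answer: dy/dx = -(5/4)·(x/y)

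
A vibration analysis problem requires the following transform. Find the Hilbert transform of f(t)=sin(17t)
The Hilbert transform shifts each frequency component by -pi/2.
H{sin(wt)} = -cos(wt)
With w = 17: H{sin(17t)} = -cos(17t)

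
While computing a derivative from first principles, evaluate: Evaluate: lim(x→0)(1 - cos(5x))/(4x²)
Using 1-cos(u) ≈ u²/2 for small u:
(1-cos(5x)) ≈ (5x)²/2=25x²/2
So limit=25/(2·4)=25/8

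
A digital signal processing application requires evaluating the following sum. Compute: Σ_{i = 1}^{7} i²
Using formula: Σ i^2=n(n+1)(2n+1)/6=7·8·15/6=140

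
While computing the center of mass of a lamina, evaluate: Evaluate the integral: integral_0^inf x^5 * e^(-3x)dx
This is a Gamma integral. Substitute u=3x (du=3 dx):
integral_0^inf x^5 * e^(-3x) dx=(1/3^6) integral_0^inf u^5 * e^(-u) du
=Gamma(6)/3^6=5!/3^6=120/729

Answer: 40/243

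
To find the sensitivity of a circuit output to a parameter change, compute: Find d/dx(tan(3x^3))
Chain rule: d/dx[tan(u)] = sec²(u)·u' where u = 3x^3
u' = 9x^2

Answer: 9x^2·sec²(3x^3)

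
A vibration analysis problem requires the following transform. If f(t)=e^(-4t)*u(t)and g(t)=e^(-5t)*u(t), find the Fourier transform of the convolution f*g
By the convolution theorem: F{f*g} = F(omega)*G(omega)
F(omega) = 1/(4 + j*omega), G(omega) = 1/(5 + j*omega)
F{f*g} = 1/((4 + j*omega)(5 + j*omega))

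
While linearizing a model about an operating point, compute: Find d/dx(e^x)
Chain rule: d/dx[e^u]=e^u · u' where u=x
u'=1

Answer: 1·e^x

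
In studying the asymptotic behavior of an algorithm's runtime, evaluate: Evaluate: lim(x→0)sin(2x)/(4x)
L'Hôpital (0/0): lim 2cos(2x)/4 = 2/4

Answer: 1/2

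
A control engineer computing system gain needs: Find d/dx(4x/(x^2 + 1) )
Quotient rule: (f/g)'=(f'g - fg')/g²
f=4x, f'=4
g=x^2 + 1, g'=2x

Answer: (4·(x^2 + 1) - 8x^2)/(x^2 + 1)²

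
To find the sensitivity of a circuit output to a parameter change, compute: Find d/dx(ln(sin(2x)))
Chain rule: d/dx[ln(u)] = u'/u where u = sin(2x)
u' = 2cos(2x)

Answer: (2cos(2x))/(sin(2x))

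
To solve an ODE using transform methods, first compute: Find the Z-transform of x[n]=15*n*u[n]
Z{n * u[n]}=z/(z-1)^2
By linearity: Z{15 * n * u[n]}=15z/(z-1)^2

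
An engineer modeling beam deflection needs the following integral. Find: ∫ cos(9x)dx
Using substitution u = 9x: ∫ cos(u) du/9 = sin(u)/9+C

Answer: (1/9)sin(9x)+C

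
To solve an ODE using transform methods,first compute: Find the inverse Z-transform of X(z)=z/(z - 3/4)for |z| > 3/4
Standard pair: z/(z-a) <-> a^n*u[n] for causal signals
With a = 3/4: x[n] = (3/4)^n*u[n]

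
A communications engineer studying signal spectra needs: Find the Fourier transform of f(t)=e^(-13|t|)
Using the standard pair: F{e^(-a|t|)}=2a/(a^2 + omega^2)
With a=13: F(omega)=26/(169 + omega^2)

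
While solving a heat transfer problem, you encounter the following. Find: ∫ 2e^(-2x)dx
Since d/dx[e^(-2x)] = -2e^(-2x), we get -1 e^(-2x)+C

Answer: -e^(-2x)+C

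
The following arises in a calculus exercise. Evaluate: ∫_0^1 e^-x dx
Antiderivative: -e^-x
Evaluate: -(e^-1-1)

Answer: (e^-1-1)/(-1)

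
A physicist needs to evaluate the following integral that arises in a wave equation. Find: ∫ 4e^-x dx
Since d/dx[e^-x] = - e^-x, we get -4e^-x+C

Answer: -4e^-x+C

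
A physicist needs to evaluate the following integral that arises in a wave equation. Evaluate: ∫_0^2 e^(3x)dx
Antiderivative: (1/3)e^(3x)
Evaluate: (1/3)(e^6-1)

Answer: (e^6-1)/3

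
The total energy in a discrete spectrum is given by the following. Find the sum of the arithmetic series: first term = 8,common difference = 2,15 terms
Last term: a_n=8+(15-1)·2=36
Sum=n(a_1+a_n)/2=15(8+36)/2=330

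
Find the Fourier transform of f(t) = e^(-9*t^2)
The Fourier transform of a Gaussian e^(-a * t^2) is sqrt(pi/a) * e^(-omega^2/(4a)).
With a = 9: F(omega) = sqrt(pi)/3 * e^(-omega^2/36)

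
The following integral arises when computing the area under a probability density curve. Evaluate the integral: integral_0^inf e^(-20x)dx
integral_0^inf e^(-20x) dx=[-1/20 * e^(-20x)]_0^inf
=0 - (-1/20)=1/20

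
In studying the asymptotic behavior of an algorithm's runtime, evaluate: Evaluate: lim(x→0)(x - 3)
Polynomial is continuous, so substitute x=0:
1·0 - 3=-3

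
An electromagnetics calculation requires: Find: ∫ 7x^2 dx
Using power rule: ∫ 7x^2 dx = 7/3 x^3+C = (7/3)x^3+C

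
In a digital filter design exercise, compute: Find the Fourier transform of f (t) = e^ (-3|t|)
Using the standard pair: F{e^(-a|t|)} = 2a/(a^2 + omega^2)
With a = 3: F(omega) = 6/(9 + omega^2)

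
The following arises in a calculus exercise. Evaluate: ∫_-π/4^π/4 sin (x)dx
Antiderivative: -cos(x)
Evaluate at bounds: [-cos(1·π/4)/1] - [-cos(1·-π/4)/1]
= (-(√2/2) + (√2/2))/1 = 0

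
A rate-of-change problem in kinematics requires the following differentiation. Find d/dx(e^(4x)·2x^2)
Product rule: (fg)' = f'g + fg'
f = e^(4x), f' = 4·e^(4x)
g = 2x^2, g' = 4x

Answer: 8·e^(4x)·x^2 + 4·e^(4x)·x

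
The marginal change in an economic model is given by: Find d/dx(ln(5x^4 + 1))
Chain rule: d/dx[ln(u)] = u'/u where u = 5x^4 + 1
u' = 20x^3

Answer: (20x^3)/(5x^4 + 1)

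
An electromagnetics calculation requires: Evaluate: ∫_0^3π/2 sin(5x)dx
Antiderivative: -cos(5x)/5
Evaluate at bounds: [-cos(5·3π/2)/5] - [-cos(5·0)/5]
= (-(0)+(1))/5 = 1/5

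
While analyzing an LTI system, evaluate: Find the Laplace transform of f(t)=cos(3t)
L{cos(wt)} = s/(s²+w²)
L{cos(3t)} = s/(s²+9)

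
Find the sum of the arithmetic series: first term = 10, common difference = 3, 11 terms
Last term: a_n = 10 + (11 - 1)·3 = 40
Sum = n(a_1 + a_n)/2 = 11(10 + 40)/2 = 275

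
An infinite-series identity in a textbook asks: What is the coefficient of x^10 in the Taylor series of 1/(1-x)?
1/(1-x)=Σ x^n for |x|<1
All coefficients are 1

Answer: 1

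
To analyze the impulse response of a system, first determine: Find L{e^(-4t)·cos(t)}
First shifting: L{e^(at)f(t)}=F(s-a)
L{cos(t)}=s/(s² + 1)
Shift: (s + 4)/((s + 4)² + 1)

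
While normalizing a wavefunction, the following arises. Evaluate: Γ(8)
Γ(n)=(n-1)! for positive integers
Γ(8)=7!=5040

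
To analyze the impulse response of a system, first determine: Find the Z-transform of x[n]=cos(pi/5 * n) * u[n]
Z{cos(w0*n)*u[n]} = z(z - cos(w0))/(z^2-2z*cos(w0)+1)
With w0 = pi/5: X(z) = z(z - cos(pi/5))/(z^2-2z*cos(pi/5)+1)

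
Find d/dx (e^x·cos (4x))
Product rule: (fg)'=f'g + fg'
f=e^x, f'=e^x
g=cos(4x), g'=-4·sin(4x)

Answer: e^x·cos(4x) - 4·e^x·sin(4x)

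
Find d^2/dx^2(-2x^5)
Apply power rule 2 times:
d^1: -10x^4
d^2: -40x^3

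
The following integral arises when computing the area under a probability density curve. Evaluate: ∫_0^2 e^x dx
Antiderivative: e^x
Evaluate: (e^2-1)

Answer: e^2-1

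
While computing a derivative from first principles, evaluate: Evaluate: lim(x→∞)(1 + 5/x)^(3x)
Rewrite as [(1 + 5/x)^x]^3.
lim(1 + 5/x)^x = e^5, so limit = (e^5)^3 = e^15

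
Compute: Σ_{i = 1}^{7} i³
Using formula: Σ i^3 = [n(n + 1)/2]² = [7·8/2]² = 784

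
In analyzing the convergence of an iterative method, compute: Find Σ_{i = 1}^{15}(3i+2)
=3·Σ i + 2·15=3·120 + 30=390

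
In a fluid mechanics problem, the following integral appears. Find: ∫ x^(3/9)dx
Power rule: ∫ x^(1/3) dx = x^(4/3)/(4/3)+C

Answer: (3/4)·x^(4/3)+C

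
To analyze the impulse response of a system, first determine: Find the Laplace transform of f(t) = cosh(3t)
L{cosh(at)}=s/(s²-a²)
L{cosh(3t)}=s/(s²-9)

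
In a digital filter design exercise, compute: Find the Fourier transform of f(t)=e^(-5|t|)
Using the standard pair: F{e^(-a|t|)} = 2a/(a^2 + omega^2)
With a = 5: F(omega) = 10/(25 + omega^2)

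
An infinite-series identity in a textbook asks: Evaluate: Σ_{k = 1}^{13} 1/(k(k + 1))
Partial fractions: 1/(k(k+1))=1/k - 1/(k+1)
Telescoping sum: 1(1-1/14)=1·13/14

Answer: 13/14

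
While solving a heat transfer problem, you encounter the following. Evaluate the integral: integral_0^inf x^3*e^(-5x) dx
This is a Gamma integral. Substitute u = 5x (du = 5 dx):
integral_0^inf x^3*e^(-5x) dx = (1/5^4) integral_0^inf u^3*e^(-u) du
= Gamma(4)/5^4 = 3!/5^4 = 6/625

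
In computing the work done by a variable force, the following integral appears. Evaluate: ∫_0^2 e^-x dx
Antiderivative: -e^-x
Evaluate: -(e^-2 - 1)

Answer: (e^-2 - 1)/(-1)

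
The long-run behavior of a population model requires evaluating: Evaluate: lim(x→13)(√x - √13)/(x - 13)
Multiply by conjugate (√x+√13)/(√x+√13):
= (x - 13)/((x - 13)(√x+√13)) = 1/(√x+√13)
As x → 13: 1/(2√13)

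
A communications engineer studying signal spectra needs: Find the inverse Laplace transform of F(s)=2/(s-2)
L^(-1){2/(s-a)}=c·e^(at)
Here a=2, c=2

Answer: 2e^(2t)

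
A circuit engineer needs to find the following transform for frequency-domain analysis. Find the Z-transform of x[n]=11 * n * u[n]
Z{n*u[n]} = z/(z-1)^2
By linearity: Z{11*n*u[n]} = 11z/(z-1)^2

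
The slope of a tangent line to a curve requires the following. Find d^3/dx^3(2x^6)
Apply power rule 3 times:
d^1: 12x^5
d^2: 60x^4
d^3: 240x^3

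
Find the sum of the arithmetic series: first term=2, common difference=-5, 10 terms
Last term: a_n=2+(10-1)·-5=-43
Sum=n(a_1+a_n)/2=10(2+(-43))/2=-205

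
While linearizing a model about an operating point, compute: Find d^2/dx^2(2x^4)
Apply power rule 2 times:
d^1: 8x^3
d^2: 24x^2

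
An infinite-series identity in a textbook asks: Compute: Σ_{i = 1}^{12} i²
Using formula: Σ i^2=n(n+1)(2n+1)/6=12·13·25/6=650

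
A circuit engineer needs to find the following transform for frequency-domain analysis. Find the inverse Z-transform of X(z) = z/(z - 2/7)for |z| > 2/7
Standard pair: z/(z-a) <-> a^n * u[n] for causal signals
With a=2/7: x[n]=(2/7)^n * u[n]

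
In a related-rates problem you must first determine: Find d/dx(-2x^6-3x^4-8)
Power rule: d/dx(ax^n)=n·a·x^(n-1)
Term by term: -12·x^5-12·x^3

Answer: -12x^5-12x^3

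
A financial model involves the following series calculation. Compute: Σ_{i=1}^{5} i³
Using formula: Σ i^3=[n(n + 1)/2]²=[5·6/2]²=225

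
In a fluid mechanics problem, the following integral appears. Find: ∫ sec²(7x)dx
Since d/dx[tan(7x)]=7sec²(7x), integral=tan(7x)/7 + C

Answer: (1/7)tan(7x) + C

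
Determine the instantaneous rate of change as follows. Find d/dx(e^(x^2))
Chain rule: d/dx[e^u]=e^u · u' where u=x^2
u'=2x

Answer: 2x·e^(x^2)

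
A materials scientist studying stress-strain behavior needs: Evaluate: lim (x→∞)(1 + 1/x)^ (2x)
Rewrite as [(1+1/x)^x]^2.
lim(1+1/x)^x = e^1, so limit = (e^1)^2 = e^2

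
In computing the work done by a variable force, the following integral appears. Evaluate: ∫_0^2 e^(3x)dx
Antiderivative: (1/3)e^(3x)
Evaluate: (1/3)(e^6 - 1)

Answer: (e^6 - 1)/3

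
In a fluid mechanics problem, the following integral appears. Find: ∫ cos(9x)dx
Using substitution u = 9x: ∫ cos(u) du/9 = sin(u)/9+C

Answer: (1/9)sin(9x)+C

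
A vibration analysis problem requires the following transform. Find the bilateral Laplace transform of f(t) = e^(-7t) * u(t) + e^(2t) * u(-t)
For e^(-7t) * u(t): L=1/(s + 7), Re(s) > -7
For e^(2t) * u(-t): L=-1/(s-2), Re(s) < 2
Combined: F(s)=1/(s + 7) - 1/(s-2), -7 < Re(s) < 2

Answer: 1/(s + 7) - 1/(s-2), ROC: -7 < Re(s) < 2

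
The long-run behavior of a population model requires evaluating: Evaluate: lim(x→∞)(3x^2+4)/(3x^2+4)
Divide numerator and denominator by x^2:
lim (3 + 4/x^2)/(3 + 4/x^2)=1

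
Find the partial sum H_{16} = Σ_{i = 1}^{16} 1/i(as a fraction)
H_16=1 + 1/2 + 1/3 + ... + 1/16
=2436559/720720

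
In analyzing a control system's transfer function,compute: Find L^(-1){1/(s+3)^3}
L^(-1){1/(s-a)^n} = t^(n-1)·e^(at)/(n-1)!
Here a = -3, n = 3: t^2·e^(-3t)/2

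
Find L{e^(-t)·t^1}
First shifting: L{e^(at)f(t)} = F(s-a)
L{t^1} = 1/s^2
Shift s → s+1: 1/(s+1)^2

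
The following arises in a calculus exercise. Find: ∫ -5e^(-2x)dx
Since d/dx[e^(-2x)] = -2e^(-2x), we get 5/2 e^(-2x)+C

Answer: (5/2)e^(-2x)+C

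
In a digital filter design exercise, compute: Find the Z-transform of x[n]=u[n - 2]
Using the time-shift property: Z{u[n-2]} = z^(-2)*z/(z-1)
= z^(-1)/(z-1)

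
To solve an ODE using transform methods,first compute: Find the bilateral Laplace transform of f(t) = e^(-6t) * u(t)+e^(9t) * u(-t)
For e^(-6t)*u(t): L=1/(s + 6), Re(s) > -6
For e^(9t)*u(-t): L=-1/(s-9), Re(s) < 9
Combined: F(s)=1/(s + 6) - 1/(s-9), -6 < Re(s) < 9

Answer: 1/(s + 6) - 1/(s-9), ROC: -6 < Re(s) < 9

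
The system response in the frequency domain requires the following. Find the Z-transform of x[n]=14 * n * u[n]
Z{n*u[n]} = z/(z-1)^2
By linearity: Z{14*n*u[n]} = 14z/(z-1)^2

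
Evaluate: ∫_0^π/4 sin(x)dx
Antiderivative: -cos(x)
Evaluate at bounds: [-cos(1·π/4)/1] - [-cos(1·0)/1]
= (-(√2/2)+(1))/1 = 1 - √2/2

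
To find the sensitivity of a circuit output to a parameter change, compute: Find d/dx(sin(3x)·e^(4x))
Product rule: (fg)' = f'g+fg'
f = sin(3x), f' = 3·cos(3x)
g = e^(4x), g' = 4·e^(4x)

Answer: 3·cos(3x)·e^(4x)+4·sin(3x)·e^(4x)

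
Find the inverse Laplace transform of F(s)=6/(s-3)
L^(-1){6/(s-a)}=c·e^(at)
Here a=3, c=6

Answer: 6e^(3t)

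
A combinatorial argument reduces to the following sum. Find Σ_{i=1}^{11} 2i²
= 2·n(n+1)(2n+1)/6 = 2·11·12·23/6 = 1012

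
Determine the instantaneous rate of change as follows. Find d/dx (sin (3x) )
Chain rule: d/dx[sin(u)] = cos(u)·u' where u = 3x
u' = 3

Answer: 3·cos(3x)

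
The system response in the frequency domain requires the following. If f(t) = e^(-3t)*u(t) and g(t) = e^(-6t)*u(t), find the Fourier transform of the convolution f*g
By the convolution theorem: F{f * g} = F(omega) * G(omega)
F(omega) = 1/(3+j * omega), G(omega) = 1/(6+j * omega)
F{f * g} = 1/((3+j * omega)(6+j * omega))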